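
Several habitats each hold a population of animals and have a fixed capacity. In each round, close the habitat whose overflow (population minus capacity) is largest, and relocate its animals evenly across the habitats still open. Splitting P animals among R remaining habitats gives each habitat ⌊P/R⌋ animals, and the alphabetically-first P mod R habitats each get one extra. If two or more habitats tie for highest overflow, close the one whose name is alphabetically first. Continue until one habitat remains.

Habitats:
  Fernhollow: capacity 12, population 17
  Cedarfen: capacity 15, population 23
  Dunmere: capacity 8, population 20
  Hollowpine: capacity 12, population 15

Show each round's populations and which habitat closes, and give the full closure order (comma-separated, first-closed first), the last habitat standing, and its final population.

Closure order: Dunmere, Cedarfen, Fernhollow
Last habitat: Hollowpine with 75 animals

Round 1: Cedarfen=23 Dunmere=20 Fernhollow=17 Hollowpine=15 → close Dunmere (overflow 12)
  20÷3 = 6 each, +1 to first 2
Round 2: Cedarfen=30 Fernhollow=24 Hollowpine=21 → close Cedarfen (overflow 15)
  30÷2 = 15 each, +1 to first 0
Round 3: Fernhollow=39 Hollowpine=36 → close Fernhollow (overflow 27)
  39÷1 = 39 each, +1 to first 0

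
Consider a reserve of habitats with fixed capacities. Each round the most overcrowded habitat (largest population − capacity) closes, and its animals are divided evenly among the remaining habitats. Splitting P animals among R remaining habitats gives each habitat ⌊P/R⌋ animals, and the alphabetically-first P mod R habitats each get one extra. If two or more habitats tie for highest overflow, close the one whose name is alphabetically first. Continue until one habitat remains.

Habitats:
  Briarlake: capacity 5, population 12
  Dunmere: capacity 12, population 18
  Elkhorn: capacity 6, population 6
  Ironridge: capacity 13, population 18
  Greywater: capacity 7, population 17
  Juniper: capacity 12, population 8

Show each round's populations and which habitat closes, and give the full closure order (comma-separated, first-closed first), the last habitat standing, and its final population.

Round 1: Briarlake=12 Dunmere=18 Elkhorn=6 Greywater=17 Ironridge=18 Juniper=8 → close Greywater (overflow 10)
  17÷5 = 3 each, +1 to first 2
Round 2: Briarlake=16 Dunmere=22 Elkhorn=9 Ironridge=21 Juniper=11 → close Briarlake (overflow 11)
  16÷4 = 4 each, +1 to first 0
Round 3: Dunmere=26 Elkhorn=13 Ironridge=25 Juniper=15 → close Dunmere (overflow 14)
  26÷3 = 8 each, +1 to first 2
Round 4: Elkhorn=22 Ironridge=34 Juniper=23 → close Ironridge (overflow 21)
  34÷2 = 17 each, +1 to first 0
Round 5: Elkhorn=39 Juniper=40 → close Elkhorn (overflow 33)
  39÷1 = 39 each, +1 to first 0

Closure order: Greywater, Briarlake, Dunmere, Ironridge, Elkhorn
Last habitat: Juniper with 79 animals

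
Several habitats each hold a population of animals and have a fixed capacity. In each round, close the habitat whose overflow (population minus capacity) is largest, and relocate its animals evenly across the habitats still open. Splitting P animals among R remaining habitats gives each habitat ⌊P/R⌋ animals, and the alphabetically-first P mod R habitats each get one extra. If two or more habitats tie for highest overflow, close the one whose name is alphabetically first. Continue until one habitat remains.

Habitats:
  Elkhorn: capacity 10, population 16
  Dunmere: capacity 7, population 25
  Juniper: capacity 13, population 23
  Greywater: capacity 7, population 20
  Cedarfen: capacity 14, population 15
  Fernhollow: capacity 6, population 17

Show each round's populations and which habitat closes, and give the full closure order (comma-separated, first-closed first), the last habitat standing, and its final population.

Round 1: Cedarfen=15 Dunmere=25 Elkhorn=16 Fernhollow=17 Greywater=20 Juniper=23 → close Dunmere (overflow 18)
  25÷5 = 5 each, +1 to first 0
Round 2: Cedarfen=20 Elkhorn=21 Fernhollow=22 Greywater=25 Juniper=28 → close Greywater (overflow 18)
  25÷4 = 6 each, +1 to first 1
Round 3: Cedarfen=27 Elkhorn=27 Fernhollow=28 Juniper=34 → close Fernhollow (overflow 22)
  28÷3 = 9 each, +1 to first 1
Round 4: Cedarfen=37 Elkhorn=36 Juniper=43 → close Juniper (overflow 30)
  43÷2 = 21 each, +1 to first 1
Round 5: Cedarfen=59 Elkhorn=57 → close Elkhorn (overflow 47)
  57÷1 = 57 each, +1 to first 0

Closure order: Dunmere, Greywater, Fernhollow, Juniper, Elkhorn
Last habitat: Cedarfen with 116 animals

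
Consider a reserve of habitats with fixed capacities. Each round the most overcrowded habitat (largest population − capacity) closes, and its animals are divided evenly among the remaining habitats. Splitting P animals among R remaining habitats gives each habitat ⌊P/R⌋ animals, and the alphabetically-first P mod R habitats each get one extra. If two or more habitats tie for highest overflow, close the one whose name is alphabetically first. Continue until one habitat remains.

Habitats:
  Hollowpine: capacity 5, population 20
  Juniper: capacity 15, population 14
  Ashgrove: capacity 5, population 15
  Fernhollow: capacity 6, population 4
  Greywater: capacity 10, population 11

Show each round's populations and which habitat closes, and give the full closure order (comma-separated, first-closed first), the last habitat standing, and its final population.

Closure order: Hollowpine, Ashgrove, Greywater, Fernhollow
Last habitat: Juniper with 64 animals

Round 1: Ashgrove=15 Fernhollow=4 Greywater=11 Hollowpine=20 Juniper=14 → close Hollowpine (overflow 15)
  20÷4 = 5 each, +1 to first 0
Round 2: Ashgrove=20 Fernhollow=9 Greywater=16 Juniper=19 → close Ashgrove (overflow 15)
  20÷3 = 6 each, +1 to first 2
Round 3: Fernhollow=16 Greywater=23 Juniper=25 → close Greywater (overflow 13)
  23÷2 = 11 each, +1 to first 1
Round 4: Fernhollow=28 Juniper=36 → close Fernhollow (overflow 22)
  28÷1 = 28 each, +1 to first 0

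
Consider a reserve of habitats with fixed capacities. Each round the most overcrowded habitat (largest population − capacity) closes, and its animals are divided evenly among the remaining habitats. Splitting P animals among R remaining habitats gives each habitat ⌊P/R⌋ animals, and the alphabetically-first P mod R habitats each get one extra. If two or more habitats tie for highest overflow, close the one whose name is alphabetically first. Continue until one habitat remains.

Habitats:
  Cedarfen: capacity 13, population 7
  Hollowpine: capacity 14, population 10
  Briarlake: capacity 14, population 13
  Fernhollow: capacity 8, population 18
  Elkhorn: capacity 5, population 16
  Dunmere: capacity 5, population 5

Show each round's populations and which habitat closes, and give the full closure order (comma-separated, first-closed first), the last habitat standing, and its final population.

Closure order: Elkhorn, Fernhollow, Briarlake, Dunmere, Cedarfen
Last habitat: Hollowpine with 69 animals

Round 1: Briarlake=13 Cedarfen=7 Dunmere=5 Elkhorn=16 Fernhollow=18 Hollowpine=10 → close Elkhorn (overflow 11)
  16÷5 = 3 each, +1 to first 1
Round 2: Briarlake=17 Cedarfen=10 Dunmere=8 Fernhollow=21 Hollowpine=13 → close Fernhollow (overflow 13)
  21÷4 = 5 each, +1 to first 1
Round 3: Briarlake=23 Cedarfen=15 Dunmere=13 Hollowpine=18 → close Briarlake (overflow 9)
  23÷3 = 7 each, +1 to first 2
Round 4: Cedarfen=23 Dunmere=21 Hollowpine=25 → close Dunmere (overflow 16)
  21÷2 = 10 each, +1 to first 1
Round 5: Cedarfen=34 Hollowpine=35 → close Cedarfen (overflow 21)
  34÷1 = 34 each, +1 to first 0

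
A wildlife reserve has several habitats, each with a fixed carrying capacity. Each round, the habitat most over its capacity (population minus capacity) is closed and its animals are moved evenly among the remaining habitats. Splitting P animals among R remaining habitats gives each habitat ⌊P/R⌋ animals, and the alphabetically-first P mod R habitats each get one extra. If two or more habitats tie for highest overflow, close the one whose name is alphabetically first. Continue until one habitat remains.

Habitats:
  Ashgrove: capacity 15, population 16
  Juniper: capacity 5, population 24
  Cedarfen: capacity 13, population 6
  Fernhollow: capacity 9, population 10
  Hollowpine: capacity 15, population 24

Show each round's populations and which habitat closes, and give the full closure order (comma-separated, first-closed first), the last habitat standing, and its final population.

Round 1: Ashgrove=16 Cedarfen=6 Fernhollow=10 Hollowpine=24 Juniper=24 → close Juniper (overflow 19)
  24÷4 = 6 each, +1 to first 0
Round 2: Ashgrove=22 Cedarfen=12 Fernhollow=16 Hollowpine=30 → close Hollowpine (overflow 15)
  30÷3 = 10 each, +1 to first 0
Round 3: Ashgrove=32 Cedarfen=22 Fernhollow=26 → close Ashgrove (overflow 17)
  32÷2 = 16 each, +1 to first 0
Round 4: Cedarfen=38 Fernhollow=42 → close Fernhollow (overflow 33)
  42÷1 = 42 each, +1 to first 0

Closure order: Juniper, Hollowpine, Ashgrove, Fernhollow
Last habitat: Cedarfen with 80 animals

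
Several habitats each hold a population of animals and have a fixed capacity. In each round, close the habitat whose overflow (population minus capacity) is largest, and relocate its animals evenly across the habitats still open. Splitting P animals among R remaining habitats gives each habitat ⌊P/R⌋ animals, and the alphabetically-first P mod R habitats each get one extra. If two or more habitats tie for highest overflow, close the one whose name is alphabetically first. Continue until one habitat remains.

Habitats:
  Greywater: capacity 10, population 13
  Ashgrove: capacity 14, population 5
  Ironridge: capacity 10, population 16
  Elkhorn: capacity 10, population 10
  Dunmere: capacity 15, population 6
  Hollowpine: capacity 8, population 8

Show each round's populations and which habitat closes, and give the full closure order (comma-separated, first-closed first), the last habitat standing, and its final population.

Round 1: Ashgrove=5 Dunmere=6 Elkhorn=10 Greywater=13 Hollowpine=8 Ironridge=16 → close Ironridge (overflow 6)
  16÷5 = 3 each, +1 to first 1
Round 2: Ashgrove=9 Dunmere=9 Elkhorn=13 Greywater=16 Hollowpine=11 → close Greywater (overflow 6)
  16÷4 = 4 each, +1 to first 0
Round 3: Ashgrove=13 Dunmere=13 Elkhorn=17 Hollowpine=15 → close Elkhorn (overflow 7)
  17÷3 = 5 each, +1 to first 2
Round 4: Ashgrove=19 Dunmere=19 Hollowpine=20 → close Hollowpine (overflow 12)
  20÷2 = 10 each, +1 to first 0
Round 5: Ashgrove=29 Dunmere=29 → close Ashgrove (overflow 15)
  29÷1 = 29 each, +1 to first 0

Closure order: Ironridge, Greywater, Elkhorn, Hollowpine, Ashgrove
Last habitat: Dunmere with 58 animals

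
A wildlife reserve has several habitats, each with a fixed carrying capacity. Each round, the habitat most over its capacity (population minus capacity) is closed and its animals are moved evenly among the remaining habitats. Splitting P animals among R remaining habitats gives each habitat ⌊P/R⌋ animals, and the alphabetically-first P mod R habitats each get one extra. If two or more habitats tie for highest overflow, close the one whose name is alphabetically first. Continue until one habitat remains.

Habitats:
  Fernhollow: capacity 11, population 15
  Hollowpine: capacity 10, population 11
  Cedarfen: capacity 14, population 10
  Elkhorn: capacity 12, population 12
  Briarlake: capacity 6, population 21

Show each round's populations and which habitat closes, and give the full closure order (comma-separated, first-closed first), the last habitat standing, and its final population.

Closure order: Briarlake, Fernhollow, Elkhorn, Hollowpine
Last habitat: Cedarfen with 69 animals

Round 1: Briarlake=21 Cedarfen=10 Elkhorn=12 Fernhollow=15 Hollowpine=11 → close Briarlake (overflow 15)
  21÷4 = 5 each, +1 to first 1
Round 2: Cedarfen=16 Elkhorn=17 Fernhollow=20 Hollowpine=16 → close Fernhollow (overflow 9)
  20÷3 = 6 each, +1 to first 2
Round 3: Cedarfen=23 Elkhorn=24 Hollowpine=22 → close Elkhorn (overflow 12)
  24÷2 = 12 each, +1 to first 0
Round 4: Cedarfen=35 Hollowpine=34 → close Hollowpine (overflow 24)
  34÷1 = 34 each, +1 to first 0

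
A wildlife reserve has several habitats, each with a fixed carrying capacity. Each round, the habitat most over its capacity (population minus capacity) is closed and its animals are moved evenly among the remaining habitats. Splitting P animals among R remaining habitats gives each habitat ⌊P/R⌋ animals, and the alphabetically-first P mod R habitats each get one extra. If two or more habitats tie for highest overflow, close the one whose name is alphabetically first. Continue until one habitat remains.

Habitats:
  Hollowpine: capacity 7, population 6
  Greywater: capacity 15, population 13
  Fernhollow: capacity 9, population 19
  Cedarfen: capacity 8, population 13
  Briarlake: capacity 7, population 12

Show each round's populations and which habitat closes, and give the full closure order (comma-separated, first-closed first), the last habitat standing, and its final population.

Round 1: Briarlake=12 Cedarfen=13 Fernhollow=19 Greywater=13 Hollowpine=6 → close Fernhollow (overflow 10)
  19÷4 = 4 each, +1 to first 3
Round 2: Briarlake=17 Cedarfen=18 Greywater=18 Hollowpine=10 → close Briarlake (overflow 10)
  17÷3 = 5 each, +1 to first 2
Round 3: Cedarfen=24 Greywater=24 Hollowpine=15 → close Cedarfen (overflow 16)
  24÷2 = 12 each, +1 to first 0
Round 4: Greywater=36 Hollowpine=27 → close Greywater (overflow 21)
  36÷1 = 36 each, +1 to first 0

Closure order: Fernhollow, Briarlake, Cedarfen, Greywater
Last habitat: Hollowpine with 63 animals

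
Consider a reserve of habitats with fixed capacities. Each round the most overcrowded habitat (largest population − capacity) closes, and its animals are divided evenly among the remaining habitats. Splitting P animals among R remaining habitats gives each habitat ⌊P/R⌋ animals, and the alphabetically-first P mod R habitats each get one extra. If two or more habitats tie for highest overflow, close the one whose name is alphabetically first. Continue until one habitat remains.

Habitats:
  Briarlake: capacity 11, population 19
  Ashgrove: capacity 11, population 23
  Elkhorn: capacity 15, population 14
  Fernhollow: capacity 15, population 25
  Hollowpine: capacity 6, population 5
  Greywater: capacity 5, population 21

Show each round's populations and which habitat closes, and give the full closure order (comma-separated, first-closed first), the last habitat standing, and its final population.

Closure order: Greywater, Ashgrove, Fernhollow, Briarlake, Elkhorn
Last habitat: Hollowpine with 107 animals

Round 1: Ashgrove=23 Briarlake=19 Elkhorn=14 Fernhollow=25 Greywater=21 Hollowpine=5 → close Greywater (overflow 16)
  21÷5 = 4 each, +1 to first 1
Round 2: Ashgrove=28 Briarlake=23 Elkhorn=18 Fernhollow=29 Hollowpine=9 → close Ashgrove (overflow 17)
  28÷4 = 7 each, +1 to first 0
Round 3: Briarlake=30 Elkhorn=25 Fernhollow=36 Hollowpine=16 → close Fernhollow (overflow 21)
  36÷3 = 12 each, +1 to first 0
Round 4: Briarlake=42 Elkhorn=37 Hollowpine=28 → close Briarlake (overflow 31)
  42÷2 = 21 each, +1 to first 0
Round 5: Elkhorn=58 Hollowpine=49 → close Elkhorn (overflow 43)
  58÷1 = 58 each, +1 to first 0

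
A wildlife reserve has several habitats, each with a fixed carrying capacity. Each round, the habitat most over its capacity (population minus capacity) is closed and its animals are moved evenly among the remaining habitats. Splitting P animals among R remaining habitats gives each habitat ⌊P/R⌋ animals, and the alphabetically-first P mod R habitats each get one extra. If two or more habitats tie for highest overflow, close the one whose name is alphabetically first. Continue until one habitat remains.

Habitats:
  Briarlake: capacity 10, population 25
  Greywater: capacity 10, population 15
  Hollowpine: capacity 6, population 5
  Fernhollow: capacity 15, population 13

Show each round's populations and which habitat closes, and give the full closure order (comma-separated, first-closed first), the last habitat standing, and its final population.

Closure order: Briarlake, Greywater, Fernhollow
Last habitat: Hollowpine with 58 animals

Round 1: Briarlake=25 Fernhollow=13 Greywater=15 Hollowpine=5 → close Briarlake (overflow 15)
  25÷3 = 8 each, +1 to first 1
Round 2: Fernhollow=22 Greywater=23 Hollowpine=13 → close Greywater (overflow 13)
  23÷2 = 11 each, +1 to first 1
Round 3: Fernhollow=34 Hollowpine=24 → close Fernhollow (overflow 19)
  34÷1 = 34 each, +1 to first 0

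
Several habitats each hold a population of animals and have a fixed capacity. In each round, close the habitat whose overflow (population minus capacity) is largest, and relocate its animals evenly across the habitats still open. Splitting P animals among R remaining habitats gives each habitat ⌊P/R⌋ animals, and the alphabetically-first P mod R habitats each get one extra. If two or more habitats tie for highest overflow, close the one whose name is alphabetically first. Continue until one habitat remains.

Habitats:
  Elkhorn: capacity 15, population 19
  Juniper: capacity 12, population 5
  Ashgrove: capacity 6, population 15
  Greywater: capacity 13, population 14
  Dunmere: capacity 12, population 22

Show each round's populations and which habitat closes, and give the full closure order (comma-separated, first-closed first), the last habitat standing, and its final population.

Closure order: Dunmere, Ashgrove, Elkhorn, Greywater
Last habitat: Juniper with 75 animals

Round 1: Ashgrove=15 Dunmere=22 Elkhorn=19 Greywater=14 Juniper=5 → close Dunmere (overflow 10)
  22÷4 = 5 each, +1 to first 2
Round 2: Ashgrove=21 Elkhorn=25 Greywater=19 Juniper=10 → close Ashgrove (overflow 15)
  21÷3 = 7 each, +1 to first 0
Round 3: Elkhorn=32 Greywater=26 Juniper=17 → close Elkhorn (overflow 17)
  32÷2 = 16 each, +1 to first 0
Round 4: Greywater=42 Juniper=33 → close Greywater (overflow 29)
  42÷1 = 42 each, +1 to first 0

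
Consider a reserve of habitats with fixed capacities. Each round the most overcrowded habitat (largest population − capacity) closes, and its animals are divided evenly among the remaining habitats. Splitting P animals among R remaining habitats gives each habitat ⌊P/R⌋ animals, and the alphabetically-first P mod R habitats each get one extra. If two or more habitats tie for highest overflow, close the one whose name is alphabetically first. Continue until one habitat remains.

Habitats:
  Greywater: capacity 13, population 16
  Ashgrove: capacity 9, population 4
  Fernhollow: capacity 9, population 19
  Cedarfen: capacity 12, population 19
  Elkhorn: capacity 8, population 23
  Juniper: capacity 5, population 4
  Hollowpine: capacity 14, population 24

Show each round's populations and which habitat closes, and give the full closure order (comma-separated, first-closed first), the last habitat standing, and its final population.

Closure order: Elkhorn, Fernhollow, Hollowpine, Cedarfen, Greywater, Juniper
Last habitat: Ashgrove with 109 animals

Round 1: Ashgrove=4 Cedarfen=19 Elkhorn=23 Fernhollow=19 Greywater=16 Hollowpine=24 Juniper=4 → close Elkhorn (overflow 15)
  23÷6 = 3 each, +1 to first 5
Round 2: Ashgrove=8 Cedarfen=23 Fernhollow=23 Greywater=20 Hollowpine=28 Juniper=7 → close Fernhollow (overflow 14)
  23÷5 = 4 each, +1 to first 3
Round 3: Ashgrove=13 Cedarfen=28 Greywater=25 Hollowpine=32 Juniper=11 → close Hollowpine (overflow 18)
  32÷4 = 8 each, +1 to first 0
Round 4: Ashgrove=21 Cedarfen=36 Greywater=33 Juniper=19 → close Cedarfen (overflow 24)
  36÷3 = 12 each, +1 to first 0
Round 5: Ashgrove=33 Greywater=45 Juniper=31 → close Greywater (overflow 32)
  45÷2 = 22 each, +1 to first 1
Round 6: Ashgrove=56 Juniper=53 → close Juniper (overflow 48)
  53÷1 = 53 each, +1 to first 0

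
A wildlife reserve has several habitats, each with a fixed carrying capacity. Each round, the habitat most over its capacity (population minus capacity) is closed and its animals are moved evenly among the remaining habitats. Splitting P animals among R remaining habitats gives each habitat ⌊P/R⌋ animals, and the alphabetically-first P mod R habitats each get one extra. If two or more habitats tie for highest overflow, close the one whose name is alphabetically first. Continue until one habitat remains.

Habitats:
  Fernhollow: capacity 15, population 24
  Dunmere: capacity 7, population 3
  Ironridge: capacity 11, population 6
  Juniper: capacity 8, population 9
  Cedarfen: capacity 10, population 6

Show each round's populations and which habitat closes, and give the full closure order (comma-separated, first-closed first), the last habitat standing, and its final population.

Round 1: Cedarfen=6 Dunmere=3 Fernhollow=24 Ironridge=6 Juniper=9 → close Fernhollow (overflow 9)
  24÷4 = 6 each, +1 to first 0
Round 2: Cedarfen=12 Dunmere=9 Ironridge=12 Juniper=15 → close Juniper (overflow 7)
  15÷3 = 5 each, +1 to first 0
Round 3: Cedarfen=17 Dunmere=14 Ironridge=17 → close Cedarfen (overflow 7)
  17÷2 = 8 each, +1 to first 1
Round 4: Dunmere=23 Ironridge=25 → close Dunmere (overflow 16)
  23÷1 = 23 each, +1 to first 0

Closure order: Fernhollow, Juniper, Cedarfen, Dunmere
Last habitat: Ironridge with 48 animals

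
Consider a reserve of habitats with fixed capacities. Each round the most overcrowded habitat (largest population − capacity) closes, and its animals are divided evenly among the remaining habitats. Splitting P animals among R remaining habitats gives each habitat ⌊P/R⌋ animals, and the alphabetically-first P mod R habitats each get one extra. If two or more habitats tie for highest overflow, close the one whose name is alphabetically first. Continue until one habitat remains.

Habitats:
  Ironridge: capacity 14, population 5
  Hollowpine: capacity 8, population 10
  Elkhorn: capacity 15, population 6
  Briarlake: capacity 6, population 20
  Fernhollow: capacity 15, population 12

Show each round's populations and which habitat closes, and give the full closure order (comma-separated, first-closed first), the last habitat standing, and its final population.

Round 1: Briarlake=20 Elkhorn=6 Fernhollow=12 Hollowpine=10 Ironridge=5 → close Briarlake (overflow 14)
  20÷4 = 5 each, +1 to first 0
Round 2: Elkhorn=11 Fernhollow=17 Hollowpine=15 Ironridge=10 → close Hollowpine (overflow 7)
  15÷3 = 5 each, +1 to first 0
Round 3: Elkhorn=16 Fernhollow=22 Ironridge=15 → close Fernhollow (overflow 7)
  22÷2 = 11 each, +1 to first 0
Round 4: Elkhorn=27 Ironridge=26 → close Elkhorn (overflow 12)
  27÷1 = 27 each, +1 to first 0

Closure order: Briarlake, Hollowpine, Fernhollow, Elkhorn
Last habitat: Ironridge with 53 animals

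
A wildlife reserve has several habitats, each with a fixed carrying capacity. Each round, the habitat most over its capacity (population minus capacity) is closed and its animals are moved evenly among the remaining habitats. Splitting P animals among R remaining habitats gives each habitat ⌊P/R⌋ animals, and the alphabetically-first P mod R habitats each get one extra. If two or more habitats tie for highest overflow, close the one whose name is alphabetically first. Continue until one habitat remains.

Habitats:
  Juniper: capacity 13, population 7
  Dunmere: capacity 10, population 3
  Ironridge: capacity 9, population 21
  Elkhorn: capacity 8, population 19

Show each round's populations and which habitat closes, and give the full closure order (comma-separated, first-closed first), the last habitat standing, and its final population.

Closure order: Ironridge, Elkhorn, Juniper
Last habitat: Dunmere with 50 animals

Round 1: Dunmere=3 Elkhorn=19 Ironridge=21 Juniper=7 → close Ironridge (overflow 12)
  21÷3 = 7 each, +1 to first 0
Round 2: Dunmere=10 Elkhorn=26 Juniper=14 → close Elkhorn (overflow 18)
  26÷2 = 13 each, +1 to first 0
Round 3: Dunmere=23 Juniper=27 → close Juniper (overflow 14)
  27÷1 = 27 each, +1 to first 0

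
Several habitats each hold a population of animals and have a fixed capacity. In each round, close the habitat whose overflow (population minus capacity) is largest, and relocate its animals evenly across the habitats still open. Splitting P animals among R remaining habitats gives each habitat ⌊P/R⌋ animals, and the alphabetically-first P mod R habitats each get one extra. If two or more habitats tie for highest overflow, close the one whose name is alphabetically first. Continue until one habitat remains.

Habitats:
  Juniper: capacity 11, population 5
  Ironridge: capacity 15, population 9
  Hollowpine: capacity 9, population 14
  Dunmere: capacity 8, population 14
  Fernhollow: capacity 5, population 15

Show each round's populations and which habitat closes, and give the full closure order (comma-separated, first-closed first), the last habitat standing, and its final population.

Closure order: Fernhollow, Dunmere, Hollowpine, Ironridge
Last habitat: Juniper with 57 animals

Round 1: Dunmere=14 Fernhollow=15 Hollowpine=14 Ironridge=9 Juniper=5 → close Fernhollow (overflow 10)
  15÷4 = 3 each, +1 to first 3
Round 2: Dunmere=18 Hollowpine=18 Ironridge=13 Juniper=8 → close Dunmere (overflow 10)
  18÷3 = 6 each, +1 to first 0
Round 3: Hollowpine=24 Ironridge=19 Juniper=14 → close Hollowpine (overflow 15)
  24÷2 = 12 each, +1 to first 0
Round 4: Ironridge=31 Juniper=26 → close Ironridge (overflow 16)
  31÷1 = 31 each, +1 to first 0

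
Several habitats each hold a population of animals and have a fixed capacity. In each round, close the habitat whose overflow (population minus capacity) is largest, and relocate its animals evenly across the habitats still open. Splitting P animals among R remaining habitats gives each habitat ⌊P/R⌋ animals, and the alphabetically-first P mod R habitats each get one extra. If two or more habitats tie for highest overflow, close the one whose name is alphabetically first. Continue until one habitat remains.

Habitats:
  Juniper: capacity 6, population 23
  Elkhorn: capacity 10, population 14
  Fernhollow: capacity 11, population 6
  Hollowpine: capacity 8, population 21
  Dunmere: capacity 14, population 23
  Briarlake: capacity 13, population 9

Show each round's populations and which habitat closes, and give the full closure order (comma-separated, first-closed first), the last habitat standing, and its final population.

Round 1: Briarlake=9 Dunmere=23 Elkhorn=14 Fernhollow=6 Hollowpine=21 Juniper=23 → close Juniper (overflow 17)
  23÷5 = 4 each, +1 to first 3
Round 2: Briarlake=14 Dunmere=28 Elkhorn=19 Fernhollow=10 Hollowpine=25 → close Hollowpine (overflow 17)
  25÷4 = 6 each, +1 to first 1
Round 3: Briarlake=21 Dunmere=34 Elkhorn=25 Fernhollow=16 → close Dunmere (overflow 20)
  34÷3 = 11 each, +1 to first 1
Round 4: Briarlake=33 Elkhorn=36 Fernhollow=27 → close Elkhorn (overflow 26)
  36÷2 = 18 each, +1 to first 0
Round 5: Briarlake=51 Fernhollow=45 → close Briarlake (overflow 38)
  51÷1 = 51 each, +1 to first 0

Closure order: Juniper, Hollowpine, Dunmere, Elkhorn, Briarlake
Last habitat: Fernhollow with 96 animals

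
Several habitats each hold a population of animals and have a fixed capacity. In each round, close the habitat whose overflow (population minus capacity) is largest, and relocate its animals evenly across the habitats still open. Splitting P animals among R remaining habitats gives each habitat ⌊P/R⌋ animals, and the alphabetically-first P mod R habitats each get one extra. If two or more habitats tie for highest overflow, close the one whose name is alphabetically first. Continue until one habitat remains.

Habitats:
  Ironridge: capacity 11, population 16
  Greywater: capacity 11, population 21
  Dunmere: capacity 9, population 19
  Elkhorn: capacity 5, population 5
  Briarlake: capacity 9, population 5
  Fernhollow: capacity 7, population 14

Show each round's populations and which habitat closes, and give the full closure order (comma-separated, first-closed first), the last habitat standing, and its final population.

Closure order: Dunmere, Greywater, Fernhollow, Ironridge, Elkhorn
Last habitat: Briarlake with 80 animals

Round 1: Briarlake=5 Dunmere=19 Elkhorn=5 Fernhollow=14 Greywater=21 Ironridge=16 → close Dunmere (overflow 10)
  19÷5 = 3 each, +1 to first 4
Round 2: Briarlake=9 Elkhorn=9 Fernhollow=18 Greywater=25 Ironridge=19 → close Greywater (overflow 14)
  25÷4 = 6 each, +1 to first 1
Round 3: Briarlake=16 Elkhorn=15 Fernhollow=24 Ironridge=25 → close Fernhollow (overflow 17)
  24÷3 = 8 each, +1 to first 0
Round 4: Briarlake=24 Elkhorn=23 Ironridge=33 → close Ironridge (overflow 22)
  33÷2 = 16 each, +1 to first 1
Round 5: Briarlake=41 Elkhorn=39 → close Elkhorn (overflow 34)
  39÷1 = 39 each, +1 to first 0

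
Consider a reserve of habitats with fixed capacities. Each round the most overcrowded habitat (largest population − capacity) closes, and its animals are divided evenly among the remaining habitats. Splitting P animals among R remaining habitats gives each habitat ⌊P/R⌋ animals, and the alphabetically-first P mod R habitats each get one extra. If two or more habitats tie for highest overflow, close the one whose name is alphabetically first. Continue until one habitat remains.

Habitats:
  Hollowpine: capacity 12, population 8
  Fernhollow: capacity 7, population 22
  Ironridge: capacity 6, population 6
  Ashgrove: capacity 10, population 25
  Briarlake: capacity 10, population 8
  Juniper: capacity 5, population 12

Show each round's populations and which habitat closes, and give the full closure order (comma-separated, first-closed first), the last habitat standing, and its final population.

Closure order: Ashgrove, Fernhollow, Juniper, Ironridge, Briarlake
Last habitat: Hollowpine with 81 animals

Round 1: Ashgrove=25 Briarlake=8 Fernhollow=22 Hollowpine=8 Ironridge=6 Juniper=12 → close Ashgrove (overflow 15)
  25÷5 = 5 each, +1 to first 0
Round 2: Briarlake=13 Fernhollow=27 Hollowpine=13 Ironridge=11 Juniper=17 → close Fernhollow (overflow 20)
  27÷4 = 6 each, +1 to first 3
Round 3: Briarlake=20 Hollowpine=20 Ironridge=18 Juniper=23 → close Juniper (overflow 18)
  23÷3 = 7 each, +1 to first 2
Round 4: Briarlake=28 Hollowpine=28 Ironridge=25 → close Ironridge (overflow 19)
  25÷2 = 12 each, +1 to first 1
Round 5: Briarlake=41 Hollowpine=40 → close Briarlake (overflow 31)
  41÷1 = 41 each, +1 to first 0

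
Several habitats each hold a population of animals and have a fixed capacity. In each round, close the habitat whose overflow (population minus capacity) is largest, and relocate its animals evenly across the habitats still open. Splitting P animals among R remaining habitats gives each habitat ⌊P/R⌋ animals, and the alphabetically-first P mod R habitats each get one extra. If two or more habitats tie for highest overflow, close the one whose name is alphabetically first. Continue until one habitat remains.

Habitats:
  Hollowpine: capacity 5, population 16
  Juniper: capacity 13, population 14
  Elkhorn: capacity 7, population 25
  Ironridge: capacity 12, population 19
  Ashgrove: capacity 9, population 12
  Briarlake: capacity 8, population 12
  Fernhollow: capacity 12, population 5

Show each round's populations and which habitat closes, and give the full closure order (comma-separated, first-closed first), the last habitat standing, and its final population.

Round 1: Ashgrove=12 Briarlake=12 Elkhorn=25 Fernhollow=5 Hollowpine=16 Ironridge=19 Juniper=14 → close Elkhorn (overflow 18)
  25÷6 = 4 each, +1 to first 1
Round 2: Ashgrove=17 Briarlake=16 Fernhollow=9 Hollowpine=20 Ironridge=23 Juniper=18 → close Hollowpine (overflow 15)
  20÷5 = 4 each, +1 to first 0
Round 3: Ashgrove=21 Briarlake=20 Fernhollow=13 Ironridge=27 Juniper=22 → close Ironridge (overflow 15)
  27÷4 = 6 each, +1 to first 3
Round 4: Ashgrove=28 Briarlake=27 Fernhollow=20 Juniper=28 → close Ashgrove (overflow 19)
  28÷3 = 9 each, +1 to first 1
Round 5: Briarlake=37 Fernhollow=29 Juniper=37 → close Briarlake (overflow 29)
  37÷2 = 18 each, +1 to first 1
Round 6: Fernhollow=48 Juniper=55 → close Juniper (overflow 42)
  55÷1 = 55 each, +1 to first 0

Closure order: Elkhorn, Hollowpine, Ironridge, Ashgrove, Briarlake, Juniper
Last habitat: Fernhollow with 103 animals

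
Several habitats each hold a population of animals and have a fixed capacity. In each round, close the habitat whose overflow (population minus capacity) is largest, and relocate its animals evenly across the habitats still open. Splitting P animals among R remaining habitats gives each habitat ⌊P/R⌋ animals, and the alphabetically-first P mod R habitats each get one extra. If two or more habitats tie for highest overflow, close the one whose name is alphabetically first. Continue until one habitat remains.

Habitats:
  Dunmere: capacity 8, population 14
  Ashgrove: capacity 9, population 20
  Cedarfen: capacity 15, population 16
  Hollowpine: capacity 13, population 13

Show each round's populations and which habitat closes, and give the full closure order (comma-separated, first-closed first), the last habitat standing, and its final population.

Closure order: Ashgrove, Dunmere, Cedarfen
Last habitat: Hollowpine with 63 animals

Round 1: Ashgrove=20 Cedarfen=16 Dunmere=14 Hollowpine=13 → close Ashgrove (overflow 11)
  20÷3 = 6 each, +1 to first 2
Round 2: Cedarfen=23 Dunmere=21 Hollowpine=19 → close Dunmere (overflow 13)
  21÷2 = 10 each, +1 to first 1
Round 3: Cedarfen=34 Hollowpine=29 → close Cedarfen (overflow 19)
  34÷1 = 34 each, +1 to first 0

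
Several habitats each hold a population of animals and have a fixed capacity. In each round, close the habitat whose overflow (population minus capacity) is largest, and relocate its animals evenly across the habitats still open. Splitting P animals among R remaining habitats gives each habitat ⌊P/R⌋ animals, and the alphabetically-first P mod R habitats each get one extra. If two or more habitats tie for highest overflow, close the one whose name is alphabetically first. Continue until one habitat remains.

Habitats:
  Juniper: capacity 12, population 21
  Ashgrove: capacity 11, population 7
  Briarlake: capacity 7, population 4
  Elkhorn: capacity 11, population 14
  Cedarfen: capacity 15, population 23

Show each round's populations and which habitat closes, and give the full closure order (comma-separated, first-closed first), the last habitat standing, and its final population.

Closure order: Juniper, Cedarfen, Elkhorn, Ashgrove
Last habitat: Briarlake with 69 animals

Round 1: Ashgrove=7 Briarlake=4 Cedarfen=23 Elkhorn=14 Juniper=21 → close Juniper (overflow 9)
  21÷4 = 5 each, +1 to first 1
Round 2: Ashgrove=13 Briarlake=9 Cedarfen=28 Elkhorn=19 → close Cedarfen (overflow 13)
  28÷3 = 9 each, +1 to first 1
Round 3: Ashgrove=23 Briarlake=18 Elkhorn=28 → close Elkhorn (overflow 17)
  28÷2 = 14 each, +1 to first 0
Round 4: Ashgrove=37 Briarlake=32 → close Ashgrove (overflow 26)
  37÷1 = 37 each, +1 to first 0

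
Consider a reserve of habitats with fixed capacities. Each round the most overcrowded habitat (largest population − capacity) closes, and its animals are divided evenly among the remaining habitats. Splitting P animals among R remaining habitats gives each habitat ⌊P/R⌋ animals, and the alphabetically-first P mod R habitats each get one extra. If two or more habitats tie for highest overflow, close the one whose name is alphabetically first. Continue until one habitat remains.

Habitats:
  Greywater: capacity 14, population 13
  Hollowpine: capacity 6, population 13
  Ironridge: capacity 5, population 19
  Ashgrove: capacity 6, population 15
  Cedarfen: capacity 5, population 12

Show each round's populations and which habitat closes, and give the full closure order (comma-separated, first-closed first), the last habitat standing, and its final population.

Round 1: Ashgrove=15 Cedarfen=12 Greywater=13 Hollowpine=13 Ironridge=19 → close Ironridge (overflow 14)
  19÷4 = 4 each, +1 to first 3
Round 2: Ashgrove=20 Cedarfen=17 Greywater=18 Hollowpine=17 → close Ashgrove (overflow 14)
  20÷3 = 6 each, +1 to first 2
Round 3: Cedarfen=24 Greywater=25 Hollowpine=23 → close Cedarfen (overflow 19)
  24÷2 = 12 each, +1 to first 0
Round 4: Greywater=37 Hollowpine=35 → close Hollowpine (overflow 29)
  35÷1 = 35 each, +1 to first 0

Closure order: Ironridge, Ashgrove, Cedarfen, Hollowpine
Last habitat: Greywater with 72 animals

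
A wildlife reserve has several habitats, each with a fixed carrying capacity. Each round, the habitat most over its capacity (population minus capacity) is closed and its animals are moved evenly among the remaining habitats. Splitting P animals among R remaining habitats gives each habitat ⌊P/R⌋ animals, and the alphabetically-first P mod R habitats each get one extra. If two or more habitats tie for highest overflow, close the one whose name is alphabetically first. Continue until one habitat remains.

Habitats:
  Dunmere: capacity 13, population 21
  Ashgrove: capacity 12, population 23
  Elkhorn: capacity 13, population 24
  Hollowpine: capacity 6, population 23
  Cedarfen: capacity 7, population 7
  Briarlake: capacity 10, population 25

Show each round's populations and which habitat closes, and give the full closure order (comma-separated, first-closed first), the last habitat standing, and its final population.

Closure order: Hollowpine, Briarlake, Ashgrove, Elkhorn, Dunmere
Last habitat: Cedarfen with 123 animals

Round 1: Ashgrove=23 Briarlake=25 Cedarfen=7 Dunmere=21 Elkhorn=24 Hollowpine=23 → close Hollowpine (overflow 17)
  23÷5 = 4 each, +1 to first 3
Round 2: Ashgrove=28 Briarlake=30 Cedarfen=12 Dunmere=25 Elkhorn=28 → close Briarlake (overflow 20)
  30÷4 = 7 each, +1 to first 2
Round 3: Ashgrove=36 Cedarfen=20 Dunmere=32 Elkhorn=35 → close Ashgrove (overflow 24)
  36÷3 = 12 each, +1 to first 0
Round 4: Cedarfen=32 Dunmere=44 Elkhorn=47 → close Elkhorn (overflow 34)
  47÷2 = 23 each, +1 to first 1
Round 5: Cedarfen=56 Dunmere=67 → close Dunmere (overflow 54)
  67÷1 = 67 each, +1 to first 0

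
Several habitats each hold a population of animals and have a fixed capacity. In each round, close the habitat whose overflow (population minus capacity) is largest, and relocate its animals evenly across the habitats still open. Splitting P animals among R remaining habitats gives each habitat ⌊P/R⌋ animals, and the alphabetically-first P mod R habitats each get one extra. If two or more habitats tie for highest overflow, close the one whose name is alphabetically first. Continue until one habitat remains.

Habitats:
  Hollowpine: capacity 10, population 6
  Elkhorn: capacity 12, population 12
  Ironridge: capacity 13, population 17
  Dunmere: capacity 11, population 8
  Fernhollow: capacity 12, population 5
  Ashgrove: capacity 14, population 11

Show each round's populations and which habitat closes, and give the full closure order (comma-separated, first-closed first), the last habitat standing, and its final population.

Closure order: Ironridge, Elkhorn, Ashgrove, Dunmere, Hollowpine
Last habitat: Fernhollow with 59 animals

Round 1: Ashgrove=11 Dunmere=8 Elkhorn=12 Fernhollow=5 Hollowpine=6 Ironridge=17 → close Ironridge (overflow 4)
  17÷5 = 3 each, +1 to first 2
Round 2: Ashgrove=15 Dunmere=12 Elkhorn=15 Fernhollow=8 Hollowpine=9 → close Elkhorn (overflow 3)
  15÷4 = 3 each, +1 to first 3
Round 3: Ashgrove=19 Dunmere=16 Fernhollow=12 Hollowpine=12 → close Ashgrove (overflow 5)
  19÷3 = 6 each, +1 to first 1
Round 4: Dunmere=23 Fernhollow=18 Hollowpine=18 → close Dunmere (overflow 12)
  23÷2 = 11 each, +1 to first 1
Round 5: Fernhollow=30 Hollowpine=29 → close Hollowpine (overflow 19)
  29÷1 = 29 each, +1 to first 0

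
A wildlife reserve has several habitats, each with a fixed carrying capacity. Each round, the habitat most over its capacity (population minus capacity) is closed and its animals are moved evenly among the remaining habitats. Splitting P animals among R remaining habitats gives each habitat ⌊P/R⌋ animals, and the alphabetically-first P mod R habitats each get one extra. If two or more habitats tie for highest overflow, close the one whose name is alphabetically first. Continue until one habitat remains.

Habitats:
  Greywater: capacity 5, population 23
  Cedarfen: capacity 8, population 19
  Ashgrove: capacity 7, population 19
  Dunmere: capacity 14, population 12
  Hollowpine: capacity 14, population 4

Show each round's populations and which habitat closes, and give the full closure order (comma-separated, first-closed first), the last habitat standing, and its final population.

Closure order: Greywater, Ashgrove, Cedarfen, Dunmere
Last habitat: Hollowpine with 77 animals

Round 1: Ashgrove=19 Cedarfen=19 Dunmere=12 Greywater=23 Hollowpine=4 → close Greywater (overflow 18)
  23÷4 = 5 each, +1 to first 3
Round 2: Ashgrove=25 Cedarfen=25 Dunmere=18 Hollowpine=9 → close Ashgrove (overflow 18)
  25÷3 = 8 each, +1 to first 1
Round 3: Cedarfen=34 Dunmere=26 Hollowpine=17 → close Cedarfen (overflow 26)
  34÷2 = 17 each, +1 to first 0
Round 4: Dunmere=43 Hollowpine=34 → close Dunmere (overflow 29)
  43÷1 = 43 each, +1 to first 0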